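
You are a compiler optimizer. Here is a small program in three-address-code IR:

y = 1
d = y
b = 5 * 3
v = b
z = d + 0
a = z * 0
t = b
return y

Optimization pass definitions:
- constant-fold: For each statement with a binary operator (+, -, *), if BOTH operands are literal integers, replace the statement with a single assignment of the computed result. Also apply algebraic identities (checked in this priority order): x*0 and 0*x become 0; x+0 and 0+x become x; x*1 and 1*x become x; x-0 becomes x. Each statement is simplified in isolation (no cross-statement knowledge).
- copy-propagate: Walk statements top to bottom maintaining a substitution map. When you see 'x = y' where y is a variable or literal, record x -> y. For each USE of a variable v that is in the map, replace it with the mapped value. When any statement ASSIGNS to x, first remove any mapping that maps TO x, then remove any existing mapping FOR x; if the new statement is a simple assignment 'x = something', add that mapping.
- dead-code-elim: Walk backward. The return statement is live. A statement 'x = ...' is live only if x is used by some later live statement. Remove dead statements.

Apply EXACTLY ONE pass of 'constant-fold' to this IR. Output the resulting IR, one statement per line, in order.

Answer: y = 1
d = y
b = 15
v = b
z = d
a = 0
t = b
return y

Derivation:
Applying constant-fold statement-by-statement:
  [1] y = 1  (unchanged)
  [2] d = y  (unchanged)
  [3] b = 5 * 3  -> b = 15
  [4] v = b  (unchanged)
  [5] z = d + 0  -> z = d
  [6] a = z * 0  -> a = 0
  [7] t = b  (unchanged)
  [8] return y  (unchanged)
Result (8 stmts):
  y = 1
  d = y
  b = 15
  v = b
  z = d
  a = 0
  t = b
  return y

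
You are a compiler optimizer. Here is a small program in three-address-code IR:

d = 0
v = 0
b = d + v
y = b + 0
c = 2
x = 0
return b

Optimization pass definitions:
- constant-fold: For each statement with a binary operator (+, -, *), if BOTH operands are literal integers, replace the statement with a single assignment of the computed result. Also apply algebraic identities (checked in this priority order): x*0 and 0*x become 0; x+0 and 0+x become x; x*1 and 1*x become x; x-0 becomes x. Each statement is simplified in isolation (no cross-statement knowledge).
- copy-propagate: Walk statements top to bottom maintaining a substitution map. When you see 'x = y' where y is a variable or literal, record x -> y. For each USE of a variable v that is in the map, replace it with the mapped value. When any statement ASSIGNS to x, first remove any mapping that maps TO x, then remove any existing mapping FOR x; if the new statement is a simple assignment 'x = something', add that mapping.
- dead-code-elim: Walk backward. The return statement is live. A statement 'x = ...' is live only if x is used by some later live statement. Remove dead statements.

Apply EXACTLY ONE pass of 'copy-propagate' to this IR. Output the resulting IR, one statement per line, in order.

Answer: d = 0
v = 0
b = 0 + 0
y = b + 0
c = 2
x = 0
return b

Derivation:
Applying copy-propagate statement-by-statement:
  [1] d = 0  (unchanged)
  [2] v = 0  (unchanged)
  [3] b = d + v  -> b = 0 + 0
  [4] y = b + 0  (unchanged)
  [5] c = 2  (unchanged)
  [6] x = 0  (unchanged)
  [7] return b  (unchanged)
Result (7 stmts):
  d = 0
  v = 0
  b = 0 + 0
  y = b + 0
  c = 2
  x = 0
  return b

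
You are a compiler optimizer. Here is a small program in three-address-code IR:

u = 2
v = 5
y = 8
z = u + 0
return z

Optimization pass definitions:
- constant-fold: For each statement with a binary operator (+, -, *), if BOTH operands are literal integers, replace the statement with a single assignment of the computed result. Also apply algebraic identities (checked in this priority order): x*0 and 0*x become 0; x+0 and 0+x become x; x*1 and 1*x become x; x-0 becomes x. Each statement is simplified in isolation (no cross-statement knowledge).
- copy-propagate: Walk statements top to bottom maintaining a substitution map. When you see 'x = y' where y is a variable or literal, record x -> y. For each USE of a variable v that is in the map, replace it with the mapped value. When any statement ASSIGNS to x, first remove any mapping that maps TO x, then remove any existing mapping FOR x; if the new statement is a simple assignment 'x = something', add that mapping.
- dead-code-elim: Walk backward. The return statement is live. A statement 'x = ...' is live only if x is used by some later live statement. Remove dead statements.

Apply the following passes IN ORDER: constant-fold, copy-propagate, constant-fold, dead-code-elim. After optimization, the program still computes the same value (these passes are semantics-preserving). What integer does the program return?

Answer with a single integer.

Answer: 2

Derivation:
Initial IR:
  u = 2
  v = 5
  y = 8
  z = u + 0
  return z
After constant-fold (5 stmts):
  u = 2
  v = 5
  y = 8
  z = u
  return z
After copy-propagate (5 stmts):
  u = 2
  v = 5
  y = 8
  z = 2
  return 2
After constant-fold (5 stmts):
  u = 2
  v = 5
  y = 8
  z = 2
  return 2
After dead-code-elim (1 stmts):
  return 2
Evaluate:
  u = 2  =>  u = 2
  v = 5  =>  v = 5
  y = 8  =>  y = 8
  z = u + 0  =>  z = 2
  return z = 2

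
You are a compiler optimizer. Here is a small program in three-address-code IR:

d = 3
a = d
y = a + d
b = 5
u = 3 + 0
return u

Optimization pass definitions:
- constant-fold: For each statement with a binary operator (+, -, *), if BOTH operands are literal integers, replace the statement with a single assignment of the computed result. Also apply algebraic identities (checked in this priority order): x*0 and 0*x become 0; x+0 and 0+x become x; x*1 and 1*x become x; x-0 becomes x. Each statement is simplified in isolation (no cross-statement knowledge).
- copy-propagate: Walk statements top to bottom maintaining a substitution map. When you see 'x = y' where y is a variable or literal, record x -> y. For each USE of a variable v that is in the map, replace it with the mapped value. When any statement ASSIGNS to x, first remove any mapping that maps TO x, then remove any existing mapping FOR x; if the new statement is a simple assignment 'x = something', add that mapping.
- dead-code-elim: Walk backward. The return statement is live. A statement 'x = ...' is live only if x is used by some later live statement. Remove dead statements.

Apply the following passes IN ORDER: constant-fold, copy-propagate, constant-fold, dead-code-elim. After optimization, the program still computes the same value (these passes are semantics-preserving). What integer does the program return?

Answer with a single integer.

Answer: 3

Derivation:
Initial IR:
  d = 3
  a = d
  y = a + d
  b = 5
  u = 3 + 0
  return u
After constant-fold (6 stmts):
  d = 3
  a = d
  y = a + d
  b = 5
  u = 3
  return u
After copy-propagate (6 stmts):
  d = 3
  a = 3
  y = 3 + 3
  b = 5
  u = 3
  return 3
After constant-fold (6 stmts):
  d = 3
  a = 3
  y = 6
  b = 5
  u = 3
  return 3
After dead-code-elim (1 stmts):
  return 3
Evaluate:
  d = 3  =>  d = 3
  a = d  =>  a = 3
  y = a + d  =>  y = 6
  b = 5  =>  b = 5
  u = 3 + 0  =>  u = 3
  return u = 3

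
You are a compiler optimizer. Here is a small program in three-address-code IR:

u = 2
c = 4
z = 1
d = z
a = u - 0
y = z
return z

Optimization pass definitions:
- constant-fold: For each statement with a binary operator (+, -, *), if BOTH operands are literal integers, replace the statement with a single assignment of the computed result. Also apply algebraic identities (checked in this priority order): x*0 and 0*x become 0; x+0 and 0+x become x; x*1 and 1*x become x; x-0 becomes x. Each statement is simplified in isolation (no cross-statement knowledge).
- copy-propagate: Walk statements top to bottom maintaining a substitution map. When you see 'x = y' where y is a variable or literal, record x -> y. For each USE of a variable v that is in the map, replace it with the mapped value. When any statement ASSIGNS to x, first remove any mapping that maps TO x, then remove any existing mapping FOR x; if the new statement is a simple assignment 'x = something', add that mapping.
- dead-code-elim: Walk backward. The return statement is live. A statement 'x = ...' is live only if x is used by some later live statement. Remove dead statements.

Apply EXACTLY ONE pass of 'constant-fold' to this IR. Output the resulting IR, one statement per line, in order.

Applying constant-fold statement-by-statement:
  [1] u = 2  (unchanged)
  [2] c = 4  (unchanged)
  [3] z = 1  (unchanged)
  [4] d = z  (unchanged)
  [5] a = u - 0  -> a = u
  [6] y = z  (unchanged)
  [7] return z  (unchanged)
Result (7 stmts):
  u = 2
  c = 4
  z = 1
  d = z
  a = u
  y = z
  return z

Answer: u = 2
c = 4
z = 1
d = z
a = u
y = z
return z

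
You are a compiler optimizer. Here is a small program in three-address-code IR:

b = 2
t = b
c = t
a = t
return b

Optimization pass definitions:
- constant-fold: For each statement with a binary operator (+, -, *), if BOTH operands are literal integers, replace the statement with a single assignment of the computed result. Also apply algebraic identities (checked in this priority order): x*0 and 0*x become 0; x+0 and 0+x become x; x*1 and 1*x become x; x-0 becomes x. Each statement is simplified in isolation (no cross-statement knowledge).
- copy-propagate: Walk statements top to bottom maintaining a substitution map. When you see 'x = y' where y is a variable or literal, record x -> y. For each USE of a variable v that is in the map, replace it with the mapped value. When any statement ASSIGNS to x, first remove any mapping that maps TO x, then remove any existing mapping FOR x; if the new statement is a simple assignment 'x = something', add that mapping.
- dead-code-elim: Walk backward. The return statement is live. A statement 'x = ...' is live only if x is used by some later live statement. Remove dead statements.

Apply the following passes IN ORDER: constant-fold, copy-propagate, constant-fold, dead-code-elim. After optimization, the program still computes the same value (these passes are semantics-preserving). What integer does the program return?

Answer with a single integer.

Initial IR:
  b = 2
  t = b
  c = t
  a = t
  return b
After constant-fold (5 stmts):
  b = 2
  t = b
  c = t
  a = t
  return b
After copy-propagate (5 stmts):
  b = 2
  t = 2
  c = 2
  a = 2
  return 2
After constant-fold (5 stmts):
  b = 2
  t = 2
  c = 2
  a = 2
  return 2
After dead-code-elim (1 stmts):
  return 2
Evaluate:
  b = 2  =>  b = 2
  t = b  =>  t = 2
  c = t  =>  c = 2
  a = t  =>  a = 2
  return b = 2

Answer: 2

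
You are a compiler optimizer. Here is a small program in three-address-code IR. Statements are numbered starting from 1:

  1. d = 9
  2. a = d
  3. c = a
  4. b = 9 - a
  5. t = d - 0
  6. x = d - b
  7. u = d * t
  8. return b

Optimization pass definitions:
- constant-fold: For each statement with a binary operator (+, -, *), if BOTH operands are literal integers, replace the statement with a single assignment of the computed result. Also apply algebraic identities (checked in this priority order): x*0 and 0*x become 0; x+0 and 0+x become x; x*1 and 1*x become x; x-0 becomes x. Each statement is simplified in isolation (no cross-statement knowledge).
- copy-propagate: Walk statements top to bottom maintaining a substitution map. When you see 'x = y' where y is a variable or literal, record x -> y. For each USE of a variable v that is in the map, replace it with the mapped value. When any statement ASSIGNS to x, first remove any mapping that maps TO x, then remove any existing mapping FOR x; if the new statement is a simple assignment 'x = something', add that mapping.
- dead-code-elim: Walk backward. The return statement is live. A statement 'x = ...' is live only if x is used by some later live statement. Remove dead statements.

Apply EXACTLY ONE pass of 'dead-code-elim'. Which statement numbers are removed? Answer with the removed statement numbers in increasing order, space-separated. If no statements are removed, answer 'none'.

Answer: 3 5 6 7

Derivation:
Backward liveness scan:
Stmt 1 'd = 9': KEEP (d is live); live-in = []
Stmt 2 'a = d': KEEP (a is live); live-in = ['d']
Stmt 3 'c = a': DEAD (c not in live set ['a'])
Stmt 4 'b = 9 - a': KEEP (b is live); live-in = ['a']
Stmt 5 't = d - 0': DEAD (t not in live set ['b'])
Stmt 6 'x = d - b': DEAD (x not in live set ['b'])
Stmt 7 'u = d * t': DEAD (u not in live set ['b'])
Stmt 8 'return b': KEEP (return); live-in = ['b']
Removed statement numbers: [3, 5, 6, 7]
Surviving IR:
  d = 9
  a = d
  b = 9 - a
  return b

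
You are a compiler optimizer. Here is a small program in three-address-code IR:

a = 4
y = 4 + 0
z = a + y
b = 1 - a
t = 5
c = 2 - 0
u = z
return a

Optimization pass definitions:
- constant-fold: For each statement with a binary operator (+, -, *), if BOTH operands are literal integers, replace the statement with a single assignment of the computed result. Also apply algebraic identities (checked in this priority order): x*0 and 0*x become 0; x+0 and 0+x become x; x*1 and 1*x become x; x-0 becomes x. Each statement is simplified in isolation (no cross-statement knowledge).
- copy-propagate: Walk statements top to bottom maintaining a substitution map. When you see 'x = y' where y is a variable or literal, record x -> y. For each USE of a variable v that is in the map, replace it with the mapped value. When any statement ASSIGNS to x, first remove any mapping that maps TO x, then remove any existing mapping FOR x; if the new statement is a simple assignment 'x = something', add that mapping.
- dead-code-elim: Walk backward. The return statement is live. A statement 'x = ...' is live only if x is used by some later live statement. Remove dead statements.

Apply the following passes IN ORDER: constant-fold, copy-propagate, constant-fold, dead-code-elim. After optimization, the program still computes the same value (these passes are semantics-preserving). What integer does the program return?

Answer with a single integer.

Initial IR:
  a = 4
  y = 4 + 0
  z = a + y
  b = 1 - a
  t = 5
  c = 2 - 0
  u = z
  return a
After constant-fold (8 stmts):
  a = 4
  y = 4
  z = a + y
  b = 1 - a
  t = 5
  c = 2
  u = z
  return a
After copy-propagate (8 stmts):
  a = 4
  y = 4
  z = 4 + 4
  b = 1 - 4
  t = 5
  c = 2
  u = z
  return 4
After constant-fold (8 stmts):
  a = 4
  y = 4
  z = 8
  b = -3
  t = 5
  c = 2
  u = z
  return 4
After dead-code-elim (1 stmts):
  return 4
Evaluate:
  a = 4  =>  a = 4
  y = 4 + 0  =>  y = 4
  z = a + y  =>  z = 8
  b = 1 - a  =>  b = -3
  t = 5  =>  t = 5
  c = 2 - 0  =>  c = 2
  u = z  =>  u = 8
  return a = 4

Answer: 4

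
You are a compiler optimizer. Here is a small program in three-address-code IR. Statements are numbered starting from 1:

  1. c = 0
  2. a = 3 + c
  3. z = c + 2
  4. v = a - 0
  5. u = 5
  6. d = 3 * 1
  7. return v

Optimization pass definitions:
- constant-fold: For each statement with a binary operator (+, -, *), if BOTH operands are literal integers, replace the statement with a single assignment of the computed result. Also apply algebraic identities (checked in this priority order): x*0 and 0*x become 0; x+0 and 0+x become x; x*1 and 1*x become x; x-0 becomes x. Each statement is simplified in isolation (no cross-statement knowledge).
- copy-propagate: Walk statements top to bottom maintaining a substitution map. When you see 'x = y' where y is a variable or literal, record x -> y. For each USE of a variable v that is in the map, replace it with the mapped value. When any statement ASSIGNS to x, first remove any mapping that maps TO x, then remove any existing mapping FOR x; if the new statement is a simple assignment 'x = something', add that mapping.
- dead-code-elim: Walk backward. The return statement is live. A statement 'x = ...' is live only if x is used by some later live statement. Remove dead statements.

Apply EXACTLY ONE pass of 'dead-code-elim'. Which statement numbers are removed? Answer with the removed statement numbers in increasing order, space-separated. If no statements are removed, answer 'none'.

Backward liveness scan:
Stmt 1 'c = 0': KEEP (c is live); live-in = []
Stmt 2 'a = 3 + c': KEEP (a is live); live-in = ['c']
Stmt 3 'z = c + 2': DEAD (z not in live set ['a'])
Stmt 4 'v = a - 0': KEEP (v is live); live-in = ['a']
Stmt 5 'u = 5': DEAD (u not in live set ['v'])
Stmt 6 'd = 3 * 1': DEAD (d not in live set ['v'])
Stmt 7 'return v': KEEP (return); live-in = ['v']
Removed statement numbers: [3, 5, 6]
Surviving IR:
  c = 0
  a = 3 + c
  v = a - 0
  return v

Answer: 3 5 6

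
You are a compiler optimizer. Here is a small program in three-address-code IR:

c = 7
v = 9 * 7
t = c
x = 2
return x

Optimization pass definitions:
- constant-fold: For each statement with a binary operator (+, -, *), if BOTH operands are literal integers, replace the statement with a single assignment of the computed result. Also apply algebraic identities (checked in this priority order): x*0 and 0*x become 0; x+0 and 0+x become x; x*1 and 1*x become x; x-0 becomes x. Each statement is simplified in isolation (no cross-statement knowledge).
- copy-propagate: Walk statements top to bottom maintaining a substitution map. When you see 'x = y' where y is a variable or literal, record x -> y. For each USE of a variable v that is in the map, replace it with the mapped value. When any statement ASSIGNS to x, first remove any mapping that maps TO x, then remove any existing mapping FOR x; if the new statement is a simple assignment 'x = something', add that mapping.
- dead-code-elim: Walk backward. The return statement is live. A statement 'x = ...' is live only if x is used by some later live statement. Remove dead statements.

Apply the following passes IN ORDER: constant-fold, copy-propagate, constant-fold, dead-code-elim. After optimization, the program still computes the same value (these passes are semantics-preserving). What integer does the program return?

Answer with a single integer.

Initial IR:
  c = 7
  v = 9 * 7
  t = c
  x = 2
  return x
After constant-fold (5 stmts):
  c = 7
  v = 63
  t = c
  x = 2
  return x
After copy-propagate (5 stmts):
  c = 7
  v = 63
  t = 7
  x = 2
  return 2
After constant-fold (5 stmts):
  c = 7
  v = 63
  t = 7
  x = 2
  return 2
After dead-code-elim (1 stmts):
  return 2
Evaluate:
  c = 7  =>  c = 7
  v = 9 * 7  =>  v = 63
  t = c  =>  t = 7
  x = 2  =>  x = 2
  return x = 2

Answer: 2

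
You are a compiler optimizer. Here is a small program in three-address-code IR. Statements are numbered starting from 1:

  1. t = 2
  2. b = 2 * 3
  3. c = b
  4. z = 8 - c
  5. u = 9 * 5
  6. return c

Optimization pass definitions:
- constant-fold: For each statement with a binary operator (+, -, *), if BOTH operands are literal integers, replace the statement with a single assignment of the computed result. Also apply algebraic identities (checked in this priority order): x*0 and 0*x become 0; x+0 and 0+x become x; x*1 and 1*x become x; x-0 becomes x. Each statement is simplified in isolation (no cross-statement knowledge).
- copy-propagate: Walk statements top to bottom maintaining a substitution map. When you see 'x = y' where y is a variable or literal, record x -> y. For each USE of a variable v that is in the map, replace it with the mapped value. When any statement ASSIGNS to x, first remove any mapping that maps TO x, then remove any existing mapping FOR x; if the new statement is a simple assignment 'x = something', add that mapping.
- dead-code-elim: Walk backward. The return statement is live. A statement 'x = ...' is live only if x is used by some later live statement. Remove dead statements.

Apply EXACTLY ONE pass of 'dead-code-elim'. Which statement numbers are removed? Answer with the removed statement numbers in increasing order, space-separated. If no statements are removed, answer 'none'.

Answer: 1 4 5

Derivation:
Backward liveness scan:
Stmt 1 't = 2': DEAD (t not in live set [])
Stmt 2 'b = 2 * 3': KEEP (b is live); live-in = []
Stmt 3 'c = b': KEEP (c is live); live-in = ['b']
Stmt 4 'z = 8 - c': DEAD (z not in live set ['c'])
Stmt 5 'u = 9 * 5': DEAD (u not in live set ['c'])
Stmt 6 'return c': KEEP (return); live-in = ['c']
Removed statement numbers: [1, 4, 5]
Surviving IR:
  b = 2 * 3
  c = b
  return c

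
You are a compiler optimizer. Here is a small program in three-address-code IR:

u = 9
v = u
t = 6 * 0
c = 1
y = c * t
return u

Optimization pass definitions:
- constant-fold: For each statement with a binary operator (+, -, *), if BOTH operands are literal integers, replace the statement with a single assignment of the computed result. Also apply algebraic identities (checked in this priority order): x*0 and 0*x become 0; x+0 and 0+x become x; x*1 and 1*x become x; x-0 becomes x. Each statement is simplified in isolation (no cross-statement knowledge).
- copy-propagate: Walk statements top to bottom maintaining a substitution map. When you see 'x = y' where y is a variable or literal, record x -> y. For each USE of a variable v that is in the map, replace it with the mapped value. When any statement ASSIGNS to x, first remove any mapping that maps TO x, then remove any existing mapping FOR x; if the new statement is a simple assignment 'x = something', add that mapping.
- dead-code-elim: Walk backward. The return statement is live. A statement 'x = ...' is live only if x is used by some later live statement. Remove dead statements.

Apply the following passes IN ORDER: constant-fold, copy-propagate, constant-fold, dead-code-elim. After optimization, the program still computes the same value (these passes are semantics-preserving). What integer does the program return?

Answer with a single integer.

Answer: 9

Derivation:
Initial IR:
  u = 9
  v = u
  t = 6 * 0
  c = 1
  y = c * t
  return u
After constant-fold (6 stmts):
  u = 9
  v = u
  t = 0
  c = 1
  y = c * t
  return u
After copy-propagate (6 stmts):
  u = 9
  v = 9
  t = 0
  c = 1
  y = 1 * 0
  return 9
After constant-fold (6 stmts):
  u = 9
  v = 9
  t = 0
  c = 1
  y = 0
  return 9
After dead-code-elim (1 stmts):
  return 9
Evaluate:
  u = 9  =>  u = 9
  v = u  =>  v = 9
  t = 6 * 0  =>  t = 0
  c = 1  =>  c = 1
  y = c * t  =>  y = 0
  return u = 9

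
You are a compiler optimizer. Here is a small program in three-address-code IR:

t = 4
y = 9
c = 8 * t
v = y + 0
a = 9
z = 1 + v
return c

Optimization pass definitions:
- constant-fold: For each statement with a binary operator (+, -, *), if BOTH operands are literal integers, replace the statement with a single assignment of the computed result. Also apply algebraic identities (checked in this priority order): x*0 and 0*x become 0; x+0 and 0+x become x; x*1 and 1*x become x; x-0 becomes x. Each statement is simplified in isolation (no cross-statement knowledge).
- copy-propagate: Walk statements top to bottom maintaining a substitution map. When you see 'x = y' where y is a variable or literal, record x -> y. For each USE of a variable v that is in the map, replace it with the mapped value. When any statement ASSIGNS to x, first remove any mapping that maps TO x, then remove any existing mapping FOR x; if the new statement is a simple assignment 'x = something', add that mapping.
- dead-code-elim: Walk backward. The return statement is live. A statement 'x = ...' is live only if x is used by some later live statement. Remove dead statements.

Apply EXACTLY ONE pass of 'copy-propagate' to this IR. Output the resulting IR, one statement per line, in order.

Answer: t = 4
y = 9
c = 8 * 4
v = 9 + 0
a = 9
z = 1 + v
return c

Derivation:
Applying copy-propagate statement-by-statement:
  [1] t = 4  (unchanged)
  [2] y = 9  (unchanged)
  [3] c = 8 * t  -> c = 8 * 4
  [4] v = y + 0  -> v = 9 + 0
  [5] a = 9  (unchanged)
  [6] z = 1 + v  (unchanged)
  [7] return c  (unchanged)
Result (7 stmts):
  t = 4
  y = 9
  c = 8 * 4
  v = 9 + 0
  a = 9
  z = 1 + v
  return c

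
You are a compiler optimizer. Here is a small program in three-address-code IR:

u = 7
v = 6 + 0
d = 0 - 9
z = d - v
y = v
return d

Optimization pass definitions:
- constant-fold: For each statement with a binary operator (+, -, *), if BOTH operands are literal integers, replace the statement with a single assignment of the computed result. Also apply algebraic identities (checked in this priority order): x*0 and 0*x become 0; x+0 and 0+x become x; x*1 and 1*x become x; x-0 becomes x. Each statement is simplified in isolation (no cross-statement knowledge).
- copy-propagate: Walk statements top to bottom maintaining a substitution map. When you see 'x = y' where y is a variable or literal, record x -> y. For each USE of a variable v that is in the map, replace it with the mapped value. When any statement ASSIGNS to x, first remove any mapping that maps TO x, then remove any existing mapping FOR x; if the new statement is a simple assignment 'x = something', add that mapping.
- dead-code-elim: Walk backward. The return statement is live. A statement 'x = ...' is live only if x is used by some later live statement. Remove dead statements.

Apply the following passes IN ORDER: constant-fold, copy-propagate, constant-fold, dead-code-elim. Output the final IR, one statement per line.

Initial IR:
  u = 7
  v = 6 + 0
  d = 0 - 9
  z = d - v
  y = v
  return d
After constant-fold (6 stmts):
  u = 7
  v = 6
  d = -9
  z = d - v
  y = v
  return d
After copy-propagate (6 stmts):
  u = 7
  v = 6
  d = -9
  z = -9 - 6
  y = 6
  return -9
After constant-fold (6 stmts):
  u = 7
  v = 6
  d = -9
  z = -15
  y = 6
  return -9
After dead-code-elim (1 stmts):
  return -9

Answer: return -9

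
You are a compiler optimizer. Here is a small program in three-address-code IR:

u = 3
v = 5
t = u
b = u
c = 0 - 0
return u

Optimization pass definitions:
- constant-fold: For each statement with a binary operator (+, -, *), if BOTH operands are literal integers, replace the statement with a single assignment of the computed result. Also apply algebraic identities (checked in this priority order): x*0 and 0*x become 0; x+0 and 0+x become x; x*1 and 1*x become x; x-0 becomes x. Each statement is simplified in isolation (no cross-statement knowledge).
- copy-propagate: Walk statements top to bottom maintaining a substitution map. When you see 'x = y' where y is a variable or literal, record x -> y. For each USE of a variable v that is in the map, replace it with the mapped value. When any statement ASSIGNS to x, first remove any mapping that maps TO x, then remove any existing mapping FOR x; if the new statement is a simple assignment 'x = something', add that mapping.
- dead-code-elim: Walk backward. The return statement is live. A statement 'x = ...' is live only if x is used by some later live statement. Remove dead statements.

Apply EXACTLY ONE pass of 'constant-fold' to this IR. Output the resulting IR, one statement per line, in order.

Answer: u = 3
v = 5
t = u
b = u
c = 0
return u

Derivation:
Applying constant-fold statement-by-statement:
  [1] u = 3  (unchanged)
  [2] v = 5  (unchanged)
  [3] t = u  (unchanged)
  [4] b = u  (unchanged)
  [5] c = 0 - 0  -> c = 0
  [6] return u  (unchanged)
Result (6 stmts):
  u = 3
  v = 5
  t = u
  b = u
  c = 0
  return u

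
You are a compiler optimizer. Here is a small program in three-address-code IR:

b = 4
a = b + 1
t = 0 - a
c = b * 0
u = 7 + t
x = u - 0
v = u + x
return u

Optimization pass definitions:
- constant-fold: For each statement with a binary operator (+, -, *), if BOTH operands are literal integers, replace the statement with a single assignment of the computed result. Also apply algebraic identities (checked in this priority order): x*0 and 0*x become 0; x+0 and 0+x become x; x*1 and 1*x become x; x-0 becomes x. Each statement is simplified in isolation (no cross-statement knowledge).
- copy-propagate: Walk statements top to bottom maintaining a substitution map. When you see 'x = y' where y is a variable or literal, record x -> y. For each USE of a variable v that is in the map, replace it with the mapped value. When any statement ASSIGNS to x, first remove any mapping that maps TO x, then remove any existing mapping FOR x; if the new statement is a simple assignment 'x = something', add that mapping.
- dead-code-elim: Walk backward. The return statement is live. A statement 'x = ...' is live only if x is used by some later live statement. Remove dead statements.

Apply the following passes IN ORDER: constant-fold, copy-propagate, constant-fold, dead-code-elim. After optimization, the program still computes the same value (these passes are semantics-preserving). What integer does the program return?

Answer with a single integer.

Initial IR:
  b = 4
  a = b + 1
  t = 0 - a
  c = b * 0
  u = 7 + t
  x = u - 0
  v = u + x
  return u
After constant-fold (8 stmts):
  b = 4
  a = b + 1
  t = 0 - a
  c = 0
  u = 7 + t
  x = u
  v = u + x
  return u
After copy-propagate (8 stmts):
  b = 4
  a = 4 + 1
  t = 0 - a
  c = 0
  u = 7 + t
  x = u
  v = u + u
  return u
After constant-fold (8 stmts):
  b = 4
  a = 5
  t = 0 - a
  c = 0
  u = 7 + t
  x = u
  v = u + u
  return u
After dead-code-elim (4 stmts):
  a = 5
  t = 0 - a
  u = 7 + t
  return u
Evaluate:
  b = 4  =>  b = 4
  a = b + 1  =>  a = 5
  t = 0 - a  =>  t = -5
  c = b * 0  =>  c = 0
  u = 7 + t  =>  u = 2
  x = u - 0  =>  x = 2
  v = u + x  =>  v = 4
  return u = 2

Answer: 2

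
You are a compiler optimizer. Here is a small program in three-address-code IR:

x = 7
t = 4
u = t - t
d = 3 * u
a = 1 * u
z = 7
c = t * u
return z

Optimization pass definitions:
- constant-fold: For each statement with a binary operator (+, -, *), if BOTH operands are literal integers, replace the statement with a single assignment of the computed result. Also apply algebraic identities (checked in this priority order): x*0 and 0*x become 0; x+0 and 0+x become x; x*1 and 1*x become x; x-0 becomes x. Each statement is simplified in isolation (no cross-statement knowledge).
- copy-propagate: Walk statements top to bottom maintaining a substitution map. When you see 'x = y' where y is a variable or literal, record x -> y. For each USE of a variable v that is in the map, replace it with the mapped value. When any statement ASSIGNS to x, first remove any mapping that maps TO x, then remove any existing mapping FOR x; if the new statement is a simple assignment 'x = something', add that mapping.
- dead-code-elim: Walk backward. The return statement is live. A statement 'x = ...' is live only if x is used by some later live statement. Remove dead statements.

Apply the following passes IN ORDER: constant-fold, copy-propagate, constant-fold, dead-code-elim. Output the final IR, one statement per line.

Answer: return 7

Derivation:
Initial IR:
  x = 7
  t = 4
  u = t - t
  d = 3 * u
  a = 1 * u
  z = 7
  c = t * u
  return z
After constant-fold (8 stmts):
  x = 7
  t = 4
  u = t - t
  d = 3 * u
  a = u
  z = 7
  c = t * u
  return z
After copy-propagate (8 stmts):
  x = 7
  t = 4
  u = 4 - 4
  d = 3 * u
  a = u
  z = 7
  c = 4 * u
  return 7
After constant-fold (8 stmts):
  x = 7
  t = 4
  u = 0
  d = 3 * u
  a = u
  z = 7
  c = 4 * u
  return 7
After dead-code-elim (1 stmts):
  return 7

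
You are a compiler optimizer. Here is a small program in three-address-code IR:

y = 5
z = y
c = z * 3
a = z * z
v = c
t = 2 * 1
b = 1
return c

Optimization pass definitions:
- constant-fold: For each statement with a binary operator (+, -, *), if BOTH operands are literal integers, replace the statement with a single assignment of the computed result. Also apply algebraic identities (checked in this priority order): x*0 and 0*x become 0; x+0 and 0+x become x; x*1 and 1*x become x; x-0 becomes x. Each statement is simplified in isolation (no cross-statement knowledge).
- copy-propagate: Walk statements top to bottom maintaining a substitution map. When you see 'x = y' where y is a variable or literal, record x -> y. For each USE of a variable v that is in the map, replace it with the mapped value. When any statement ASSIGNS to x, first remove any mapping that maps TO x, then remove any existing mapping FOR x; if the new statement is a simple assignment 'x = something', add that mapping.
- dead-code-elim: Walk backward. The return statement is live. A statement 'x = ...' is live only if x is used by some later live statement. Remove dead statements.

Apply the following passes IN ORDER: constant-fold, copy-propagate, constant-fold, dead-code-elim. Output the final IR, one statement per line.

Answer: c = 15
return c

Derivation:
Initial IR:
  y = 5
  z = y
  c = z * 3
  a = z * z
  v = c
  t = 2 * 1
  b = 1
  return c
After constant-fold (8 stmts):
  y = 5
  z = y
  c = z * 3
  a = z * z
  v = c
  t = 2
  b = 1
  return c
After copy-propagate (8 stmts):
  y = 5
  z = 5
  c = 5 * 3
  a = 5 * 5
  v = c
  t = 2
  b = 1
  return c
After constant-fold (8 stmts):
  y = 5
  z = 5
  c = 15
  a = 25
  v = c
  t = 2
  b = 1
  return c
After dead-code-elim (2 stmts):
  c = 15
  return c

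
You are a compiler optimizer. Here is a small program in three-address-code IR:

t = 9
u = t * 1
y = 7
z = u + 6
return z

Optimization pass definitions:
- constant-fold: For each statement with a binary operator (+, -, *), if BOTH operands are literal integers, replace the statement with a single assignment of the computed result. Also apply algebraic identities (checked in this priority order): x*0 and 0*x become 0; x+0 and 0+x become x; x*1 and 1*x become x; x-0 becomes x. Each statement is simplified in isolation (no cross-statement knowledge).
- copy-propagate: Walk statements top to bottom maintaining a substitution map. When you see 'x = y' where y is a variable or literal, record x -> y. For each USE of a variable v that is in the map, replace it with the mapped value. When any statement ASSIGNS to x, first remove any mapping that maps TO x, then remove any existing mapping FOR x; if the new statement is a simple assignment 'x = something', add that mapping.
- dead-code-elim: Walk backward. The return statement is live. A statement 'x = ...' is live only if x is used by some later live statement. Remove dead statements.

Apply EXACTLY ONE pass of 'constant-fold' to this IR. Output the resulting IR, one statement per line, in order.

Answer: t = 9
u = t
y = 7
z = u + 6
return z

Derivation:
Applying constant-fold statement-by-statement:
  [1] t = 9  (unchanged)
  [2] u = t * 1  -> u = t
  [3] y = 7  (unchanged)
  [4] z = u + 6  (unchanged)
  [5] return z  (unchanged)
Result (5 stmts):
  t = 9
  u = t
  y = 7
  z = u + 6
  return z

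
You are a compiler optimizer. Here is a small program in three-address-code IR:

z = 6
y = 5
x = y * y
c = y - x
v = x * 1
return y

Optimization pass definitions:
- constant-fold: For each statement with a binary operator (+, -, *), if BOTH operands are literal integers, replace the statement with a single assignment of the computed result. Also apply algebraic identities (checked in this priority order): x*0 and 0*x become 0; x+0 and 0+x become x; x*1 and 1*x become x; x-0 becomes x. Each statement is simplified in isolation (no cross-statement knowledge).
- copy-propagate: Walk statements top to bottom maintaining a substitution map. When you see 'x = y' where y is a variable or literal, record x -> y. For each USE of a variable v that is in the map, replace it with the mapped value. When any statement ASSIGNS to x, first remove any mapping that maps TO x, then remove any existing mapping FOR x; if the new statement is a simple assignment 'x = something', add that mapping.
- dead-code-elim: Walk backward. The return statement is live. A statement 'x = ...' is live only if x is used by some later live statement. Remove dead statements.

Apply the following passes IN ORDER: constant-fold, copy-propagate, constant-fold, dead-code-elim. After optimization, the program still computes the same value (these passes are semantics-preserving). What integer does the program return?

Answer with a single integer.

Answer: 5

Derivation:
Initial IR:
  z = 6
  y = 5
  x = y * y
  c = y - x
  v = x * 1
  return y
After constant-fold (6 stmts):
  z = 6
  y = 5
  x = y * y
  c = y - x
  v = x
  return y
After copy-propagate (6 stmts):
  z = 6
  y = 5
  x = 5 * 5
  c = 5 - x
  v = x
  return 5
After constant-fold (6 stmts):
  z = 6
  y = 5
  x = 25
  c = 5 - x
  v = x
  return 5
After dead-code-elim (1 stmts):
  return 5
Evaluate:
  z = 6  =>  z = 6
  y = 5  =>  y = 5
  x = y * y  =>  x = 25
  c = y - x  =>  c = -20
  v = x * 1  =>  v = 25
  return y = 5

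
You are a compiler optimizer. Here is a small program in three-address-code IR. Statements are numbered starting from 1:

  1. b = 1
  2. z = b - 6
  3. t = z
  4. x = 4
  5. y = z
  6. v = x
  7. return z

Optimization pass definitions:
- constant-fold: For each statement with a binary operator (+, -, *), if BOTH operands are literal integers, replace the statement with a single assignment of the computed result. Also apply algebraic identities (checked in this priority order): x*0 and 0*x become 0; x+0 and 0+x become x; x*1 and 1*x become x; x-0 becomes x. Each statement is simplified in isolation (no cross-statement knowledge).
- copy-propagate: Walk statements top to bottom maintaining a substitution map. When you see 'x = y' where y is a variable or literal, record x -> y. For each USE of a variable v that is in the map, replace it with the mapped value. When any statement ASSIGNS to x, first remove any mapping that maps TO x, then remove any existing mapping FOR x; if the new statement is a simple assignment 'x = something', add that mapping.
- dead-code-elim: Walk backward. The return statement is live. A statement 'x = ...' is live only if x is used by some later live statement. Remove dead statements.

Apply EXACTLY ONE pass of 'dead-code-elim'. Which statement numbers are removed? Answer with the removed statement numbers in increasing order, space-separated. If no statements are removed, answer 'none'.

Answer: 3 4 5 6

Derivation:
Backward liveness scan:
Stmt 1 'b = 1': KEEP (b is live); live-in = []
Stmt 2 'z = b - 6': KEEP (z is live); live-in = ['b']
Stmt 3 't = z': DEAD (t not in live set ['z'])
Stmt 4 'x = 4': DEAD (x not in live set ['z'])
Stmt 5 'y = z': DEAD (y not in live set ['z'])
Stmt 6 'v = x': DEAD (v not in live set ['z'])
Stmt 7 'return z': KEEP (return); live-in = ['z']
Removed statement numbers: [3, 4, 5, 6]
Surviving IR:
  b = 1
  z = b - 6
  return z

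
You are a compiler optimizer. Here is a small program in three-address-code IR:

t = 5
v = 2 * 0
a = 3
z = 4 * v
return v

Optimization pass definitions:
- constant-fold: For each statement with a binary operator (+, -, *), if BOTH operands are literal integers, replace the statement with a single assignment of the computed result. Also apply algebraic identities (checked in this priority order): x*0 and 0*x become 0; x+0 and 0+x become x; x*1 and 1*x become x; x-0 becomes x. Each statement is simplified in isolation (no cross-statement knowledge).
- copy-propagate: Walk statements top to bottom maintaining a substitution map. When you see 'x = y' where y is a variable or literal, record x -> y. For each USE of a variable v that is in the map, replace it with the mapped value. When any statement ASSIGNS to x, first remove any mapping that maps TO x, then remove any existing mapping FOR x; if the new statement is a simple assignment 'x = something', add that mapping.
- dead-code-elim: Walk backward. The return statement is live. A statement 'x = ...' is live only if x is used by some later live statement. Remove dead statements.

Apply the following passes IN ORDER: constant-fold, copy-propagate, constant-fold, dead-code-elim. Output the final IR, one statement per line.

Initial IR:
  t = 5
  v = 2 * 0
  a = 3
  z = 4 * v
  return v
After constant-fold (5 stmts):
  t = 5
  v = 0
  a = 3
  z = 4 * v
  return v
After copy-propagate (5 stmts):
  t = 5
  v = 0
  a = 3
  z = 4 * 0
  return 0
After constant-fold (5 stmts):
  t = 5
  v = 0
  a = 3
  z = 0
  return 0
After dead-code-elim (1 stmts):
  return 0

Answer: return 0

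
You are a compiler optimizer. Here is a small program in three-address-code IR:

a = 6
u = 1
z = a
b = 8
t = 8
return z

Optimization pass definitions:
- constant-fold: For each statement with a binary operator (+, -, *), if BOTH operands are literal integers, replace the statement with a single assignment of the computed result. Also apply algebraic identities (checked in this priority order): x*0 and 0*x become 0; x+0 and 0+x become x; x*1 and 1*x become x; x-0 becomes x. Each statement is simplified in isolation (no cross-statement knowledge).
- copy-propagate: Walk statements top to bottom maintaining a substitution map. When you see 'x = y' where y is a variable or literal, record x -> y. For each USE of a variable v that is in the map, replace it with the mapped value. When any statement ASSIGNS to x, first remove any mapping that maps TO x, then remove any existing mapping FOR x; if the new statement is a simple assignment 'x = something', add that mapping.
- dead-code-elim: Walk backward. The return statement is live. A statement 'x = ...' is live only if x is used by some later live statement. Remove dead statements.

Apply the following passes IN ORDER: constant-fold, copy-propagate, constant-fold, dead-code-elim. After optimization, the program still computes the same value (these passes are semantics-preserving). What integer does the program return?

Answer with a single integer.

Initial IR:
  a = 6
  u = 1
  z = a
  b = 8
  t = 8
  return z
After constant-fold (6 stmts):
  a = 6
  u = 1
  z = a
  b = 8
  t = 8
  return z
After copy-propagate (6 stmts):
  a = 6
  u = 1
  z = 6
  b = 8
  t = 8
  return 6
After constant-fold (6 stmts):
  a = 6
  u = 1
  z = 6
  b = 8
  t = 8
  return 6
After dead-code-elim (1 stmts):
  return 6
Evaluate:
  a = 6  =>  a = 6
  u = 1  =>  u = 1
  z = a  =>  z = 6
  b = 8  =>  b = 8
  t = 8  =>  t = 8
  return z = 6

Answer: 6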